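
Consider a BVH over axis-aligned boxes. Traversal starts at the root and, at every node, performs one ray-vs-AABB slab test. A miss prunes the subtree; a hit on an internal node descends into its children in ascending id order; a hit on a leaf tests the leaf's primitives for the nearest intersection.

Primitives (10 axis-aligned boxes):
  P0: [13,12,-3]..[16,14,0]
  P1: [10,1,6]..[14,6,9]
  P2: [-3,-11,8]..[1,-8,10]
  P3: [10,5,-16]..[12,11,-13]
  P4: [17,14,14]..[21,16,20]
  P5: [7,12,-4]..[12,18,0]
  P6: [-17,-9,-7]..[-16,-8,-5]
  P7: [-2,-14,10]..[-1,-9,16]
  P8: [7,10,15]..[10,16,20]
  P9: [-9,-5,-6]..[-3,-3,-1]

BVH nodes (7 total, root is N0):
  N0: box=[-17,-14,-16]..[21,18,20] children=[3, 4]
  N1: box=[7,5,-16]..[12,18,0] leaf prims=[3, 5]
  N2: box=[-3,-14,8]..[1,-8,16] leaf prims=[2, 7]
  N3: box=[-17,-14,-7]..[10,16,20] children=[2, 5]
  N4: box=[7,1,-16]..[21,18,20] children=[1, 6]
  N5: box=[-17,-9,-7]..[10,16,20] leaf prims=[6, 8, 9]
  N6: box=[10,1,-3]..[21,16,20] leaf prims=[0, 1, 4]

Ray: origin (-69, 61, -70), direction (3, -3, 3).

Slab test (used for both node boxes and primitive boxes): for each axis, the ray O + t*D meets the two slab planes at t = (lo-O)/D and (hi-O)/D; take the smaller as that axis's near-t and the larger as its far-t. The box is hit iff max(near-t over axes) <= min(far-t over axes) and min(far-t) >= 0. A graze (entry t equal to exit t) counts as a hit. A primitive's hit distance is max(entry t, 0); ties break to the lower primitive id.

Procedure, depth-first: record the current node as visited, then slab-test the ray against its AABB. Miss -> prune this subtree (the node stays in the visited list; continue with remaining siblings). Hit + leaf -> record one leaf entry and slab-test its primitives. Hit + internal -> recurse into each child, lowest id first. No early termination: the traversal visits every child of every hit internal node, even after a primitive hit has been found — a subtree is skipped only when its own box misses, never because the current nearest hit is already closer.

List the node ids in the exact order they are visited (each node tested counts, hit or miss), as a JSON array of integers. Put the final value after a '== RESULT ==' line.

Traverse from the root:
N0 x:[52/3,30] y:[43/3,25] z:[18,30] -> hit [18,25], descend [3, 4]
  N3 x:[52/3,79/3] y:[15,25] z:[21,30] -> hit [21,25], descend [2, 5]
    N2 x:[22,70/3] y:[23,25] z:[26,86/3] -> miss, prune
    N5 x:[52/3,79/3] y:[15,70/3] z:[21,30] -> hit [21,70/3] leaf, test {P6(miss), P8(miss), P9@t=64/3}
  N4 x:[76/3,30] y:[43/3,20] z:[18,30] -> miss, prune

order=[0, 3, 2, 5, 4]  |boxes|=5  |leaves|=1  hit=P9

== RESULT ==
[0, 3, 2, 5, 4]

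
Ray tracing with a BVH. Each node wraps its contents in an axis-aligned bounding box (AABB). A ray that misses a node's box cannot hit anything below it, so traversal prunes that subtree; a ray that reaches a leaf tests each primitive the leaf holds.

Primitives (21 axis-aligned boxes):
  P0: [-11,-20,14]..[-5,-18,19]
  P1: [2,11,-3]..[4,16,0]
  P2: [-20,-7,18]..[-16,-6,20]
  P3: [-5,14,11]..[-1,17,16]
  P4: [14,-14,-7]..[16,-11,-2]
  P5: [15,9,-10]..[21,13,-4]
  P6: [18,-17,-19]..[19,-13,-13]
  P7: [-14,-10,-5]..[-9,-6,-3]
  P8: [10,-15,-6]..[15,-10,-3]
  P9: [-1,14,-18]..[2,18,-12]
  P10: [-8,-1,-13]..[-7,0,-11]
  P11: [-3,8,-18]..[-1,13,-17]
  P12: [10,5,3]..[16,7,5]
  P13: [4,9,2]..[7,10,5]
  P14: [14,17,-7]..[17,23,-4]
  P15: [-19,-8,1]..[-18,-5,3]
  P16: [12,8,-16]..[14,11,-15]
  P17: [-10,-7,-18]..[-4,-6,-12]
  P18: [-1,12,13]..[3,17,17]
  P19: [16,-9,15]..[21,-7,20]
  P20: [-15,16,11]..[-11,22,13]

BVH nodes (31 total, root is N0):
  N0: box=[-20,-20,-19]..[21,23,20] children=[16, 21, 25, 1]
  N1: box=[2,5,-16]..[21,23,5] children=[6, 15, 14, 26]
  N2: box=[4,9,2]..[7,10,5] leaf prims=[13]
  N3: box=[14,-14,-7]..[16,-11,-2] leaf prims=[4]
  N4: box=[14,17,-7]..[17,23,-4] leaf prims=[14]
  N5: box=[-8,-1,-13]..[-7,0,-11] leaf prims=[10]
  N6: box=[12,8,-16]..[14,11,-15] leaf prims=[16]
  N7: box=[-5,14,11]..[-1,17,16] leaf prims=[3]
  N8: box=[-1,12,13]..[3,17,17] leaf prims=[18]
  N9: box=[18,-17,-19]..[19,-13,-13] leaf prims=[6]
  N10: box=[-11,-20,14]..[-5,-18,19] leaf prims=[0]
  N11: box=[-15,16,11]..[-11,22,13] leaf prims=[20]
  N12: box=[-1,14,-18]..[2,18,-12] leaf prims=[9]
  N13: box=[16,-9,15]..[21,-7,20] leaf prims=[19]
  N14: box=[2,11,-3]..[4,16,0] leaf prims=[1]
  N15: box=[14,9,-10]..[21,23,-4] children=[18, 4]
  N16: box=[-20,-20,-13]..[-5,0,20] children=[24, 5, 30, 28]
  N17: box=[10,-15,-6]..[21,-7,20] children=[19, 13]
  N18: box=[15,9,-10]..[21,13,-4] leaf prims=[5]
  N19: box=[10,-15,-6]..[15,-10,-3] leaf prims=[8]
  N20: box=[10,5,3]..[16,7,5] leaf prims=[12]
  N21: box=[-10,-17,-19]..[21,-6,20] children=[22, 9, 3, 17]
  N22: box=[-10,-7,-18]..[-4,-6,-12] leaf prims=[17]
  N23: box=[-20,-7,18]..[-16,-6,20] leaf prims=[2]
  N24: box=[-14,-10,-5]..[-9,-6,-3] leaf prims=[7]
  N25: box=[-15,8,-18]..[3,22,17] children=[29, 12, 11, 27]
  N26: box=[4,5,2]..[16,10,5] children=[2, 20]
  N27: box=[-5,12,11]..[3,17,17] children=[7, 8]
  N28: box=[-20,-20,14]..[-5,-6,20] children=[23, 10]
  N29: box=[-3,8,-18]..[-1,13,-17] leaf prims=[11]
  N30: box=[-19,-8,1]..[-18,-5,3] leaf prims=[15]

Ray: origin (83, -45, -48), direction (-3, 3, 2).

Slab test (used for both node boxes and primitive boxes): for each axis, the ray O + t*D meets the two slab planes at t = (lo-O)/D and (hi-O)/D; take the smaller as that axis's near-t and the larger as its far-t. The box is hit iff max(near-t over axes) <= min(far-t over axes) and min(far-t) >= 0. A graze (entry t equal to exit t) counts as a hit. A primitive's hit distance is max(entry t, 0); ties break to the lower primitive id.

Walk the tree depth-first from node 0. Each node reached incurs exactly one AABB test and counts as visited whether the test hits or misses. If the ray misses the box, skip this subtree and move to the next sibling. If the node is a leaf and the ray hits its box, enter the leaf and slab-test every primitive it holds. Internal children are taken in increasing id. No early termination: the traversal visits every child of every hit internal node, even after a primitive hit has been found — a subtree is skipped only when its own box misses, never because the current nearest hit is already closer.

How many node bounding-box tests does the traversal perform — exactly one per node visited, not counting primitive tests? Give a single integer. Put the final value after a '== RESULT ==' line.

Traverse from the root:
N0 x:[62/3,103/3] y:[25/3,68/3] z:[29/2,34] -> hit [62/3,68/3], descend [1, 16, 21, 25]
  N1 x:[62/3,27] y:[50/3,68/3] z:[16,53/2] -> hit [62/3,68/3], descend [6, 14, 15, 26]
    N6 x:[23,71/3] y:[53/3,56/3] z:[16,33/2] -> miss, prune
    N14 x:[79/3,27] y:[56/3,61/3] z:[45/2,24] -> miss, prune
    N15 x:[62/3,23] y:[18,68/3] z:[19,22] -> hit [62/3,22], descend [4, 18]
      N4 x:[22,23] y:[62/3,68/3] z:[41/2,22] -> hit [22,22] leaf, test {P14@t=22}
      N18 x:[62/3,68/3] y:[18,58/3] z:[19,22] -> miss, prune
    N26 x:[67/3,79/3] y:[50/3,55/3] z:[25,53/2] -> miss, prune
  N16 x:[88/3,103/3] y:[25/3,15] z:[35/2,34] -> miss, prune
  N21 x:[62/3,31] y:[28/3,13] z:[29/2,34] -> miss, prune
  N25 x:[80/3,98/3] y:[53/3,67/3] z:[15,65/2] -> miss, prune

Summary -> nodes [0, 1, 6, 14, 15, 4, 18, 26, 16, 21, 25]; box-tests=11; leaf-entries=1; first=P14

== RESULT ==
11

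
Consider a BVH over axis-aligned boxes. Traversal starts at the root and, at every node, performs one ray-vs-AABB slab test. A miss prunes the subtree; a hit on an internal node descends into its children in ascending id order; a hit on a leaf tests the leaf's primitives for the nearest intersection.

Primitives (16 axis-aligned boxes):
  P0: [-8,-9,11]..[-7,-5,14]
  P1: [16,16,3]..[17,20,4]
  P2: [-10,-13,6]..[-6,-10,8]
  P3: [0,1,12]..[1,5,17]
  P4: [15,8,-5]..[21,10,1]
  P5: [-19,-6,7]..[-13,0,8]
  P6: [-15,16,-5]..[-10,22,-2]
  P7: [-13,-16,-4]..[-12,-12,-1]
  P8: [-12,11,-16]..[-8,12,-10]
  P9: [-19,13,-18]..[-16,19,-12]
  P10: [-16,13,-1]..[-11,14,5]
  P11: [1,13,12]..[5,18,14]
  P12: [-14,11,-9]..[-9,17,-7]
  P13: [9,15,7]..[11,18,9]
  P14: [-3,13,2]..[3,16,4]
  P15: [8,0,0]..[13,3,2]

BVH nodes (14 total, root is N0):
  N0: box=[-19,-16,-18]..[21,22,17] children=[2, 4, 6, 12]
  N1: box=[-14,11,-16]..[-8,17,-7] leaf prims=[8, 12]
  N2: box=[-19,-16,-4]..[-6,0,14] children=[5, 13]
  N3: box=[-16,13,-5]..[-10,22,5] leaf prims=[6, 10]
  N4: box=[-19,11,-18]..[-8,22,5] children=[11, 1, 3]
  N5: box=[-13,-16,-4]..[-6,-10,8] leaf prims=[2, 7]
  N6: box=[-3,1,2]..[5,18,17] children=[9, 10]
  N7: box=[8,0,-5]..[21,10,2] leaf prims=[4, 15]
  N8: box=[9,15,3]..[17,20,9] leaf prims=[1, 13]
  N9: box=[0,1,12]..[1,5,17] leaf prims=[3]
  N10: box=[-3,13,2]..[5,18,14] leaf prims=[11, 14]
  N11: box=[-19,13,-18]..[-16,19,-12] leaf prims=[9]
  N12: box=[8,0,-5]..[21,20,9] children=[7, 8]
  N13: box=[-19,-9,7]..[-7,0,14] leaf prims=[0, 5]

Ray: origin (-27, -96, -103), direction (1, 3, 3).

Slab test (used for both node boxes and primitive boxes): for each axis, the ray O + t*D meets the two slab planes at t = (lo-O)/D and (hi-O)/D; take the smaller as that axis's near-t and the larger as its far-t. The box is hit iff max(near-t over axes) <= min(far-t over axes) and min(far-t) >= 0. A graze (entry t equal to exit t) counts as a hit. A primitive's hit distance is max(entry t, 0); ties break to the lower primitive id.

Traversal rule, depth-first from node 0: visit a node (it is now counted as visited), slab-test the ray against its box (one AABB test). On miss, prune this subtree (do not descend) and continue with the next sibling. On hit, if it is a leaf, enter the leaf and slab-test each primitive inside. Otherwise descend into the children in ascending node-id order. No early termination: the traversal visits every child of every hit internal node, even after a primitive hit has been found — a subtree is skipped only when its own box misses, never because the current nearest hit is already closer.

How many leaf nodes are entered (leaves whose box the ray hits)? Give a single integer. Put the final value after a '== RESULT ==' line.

Trace the traversal:
N0 x:[8,48] y:[80/3,118/3] z:[85/3,40] -> hit [85/3,118/3], descend [2, 4, 6, 12]
  N2 x:[8,21] y:[80/3,32] z:[33,39] -> miss, prune
  N4 x:[8,19] y:[107/3,118/3] z:[85/3,36] -> miss, prune
  N6 x:[24,32] y:[97/3,38] z:[35,40] -> miss, prune
  N12 x:[35,48] y:[32,116/3] z:[98/3,112/3] -> hit [35,112/3], descend [7, 8]
    N7 x:[35,48] y:[32,106/3] z:[98/3,35] -> hit [35,35] leaf, test {P4(miss), P15(miss)}
    N8 x:[36,44] y:[37,116/3] z:[106/3,112/3] -> hit [37,112/3] leaf, test {P1(miss), P13@t=37}

Visited [0, 2, 4, 6, 12, 7, 8]. Tests: 7 box, 2 leaf. Nearest: P13.

== RESULT ==
2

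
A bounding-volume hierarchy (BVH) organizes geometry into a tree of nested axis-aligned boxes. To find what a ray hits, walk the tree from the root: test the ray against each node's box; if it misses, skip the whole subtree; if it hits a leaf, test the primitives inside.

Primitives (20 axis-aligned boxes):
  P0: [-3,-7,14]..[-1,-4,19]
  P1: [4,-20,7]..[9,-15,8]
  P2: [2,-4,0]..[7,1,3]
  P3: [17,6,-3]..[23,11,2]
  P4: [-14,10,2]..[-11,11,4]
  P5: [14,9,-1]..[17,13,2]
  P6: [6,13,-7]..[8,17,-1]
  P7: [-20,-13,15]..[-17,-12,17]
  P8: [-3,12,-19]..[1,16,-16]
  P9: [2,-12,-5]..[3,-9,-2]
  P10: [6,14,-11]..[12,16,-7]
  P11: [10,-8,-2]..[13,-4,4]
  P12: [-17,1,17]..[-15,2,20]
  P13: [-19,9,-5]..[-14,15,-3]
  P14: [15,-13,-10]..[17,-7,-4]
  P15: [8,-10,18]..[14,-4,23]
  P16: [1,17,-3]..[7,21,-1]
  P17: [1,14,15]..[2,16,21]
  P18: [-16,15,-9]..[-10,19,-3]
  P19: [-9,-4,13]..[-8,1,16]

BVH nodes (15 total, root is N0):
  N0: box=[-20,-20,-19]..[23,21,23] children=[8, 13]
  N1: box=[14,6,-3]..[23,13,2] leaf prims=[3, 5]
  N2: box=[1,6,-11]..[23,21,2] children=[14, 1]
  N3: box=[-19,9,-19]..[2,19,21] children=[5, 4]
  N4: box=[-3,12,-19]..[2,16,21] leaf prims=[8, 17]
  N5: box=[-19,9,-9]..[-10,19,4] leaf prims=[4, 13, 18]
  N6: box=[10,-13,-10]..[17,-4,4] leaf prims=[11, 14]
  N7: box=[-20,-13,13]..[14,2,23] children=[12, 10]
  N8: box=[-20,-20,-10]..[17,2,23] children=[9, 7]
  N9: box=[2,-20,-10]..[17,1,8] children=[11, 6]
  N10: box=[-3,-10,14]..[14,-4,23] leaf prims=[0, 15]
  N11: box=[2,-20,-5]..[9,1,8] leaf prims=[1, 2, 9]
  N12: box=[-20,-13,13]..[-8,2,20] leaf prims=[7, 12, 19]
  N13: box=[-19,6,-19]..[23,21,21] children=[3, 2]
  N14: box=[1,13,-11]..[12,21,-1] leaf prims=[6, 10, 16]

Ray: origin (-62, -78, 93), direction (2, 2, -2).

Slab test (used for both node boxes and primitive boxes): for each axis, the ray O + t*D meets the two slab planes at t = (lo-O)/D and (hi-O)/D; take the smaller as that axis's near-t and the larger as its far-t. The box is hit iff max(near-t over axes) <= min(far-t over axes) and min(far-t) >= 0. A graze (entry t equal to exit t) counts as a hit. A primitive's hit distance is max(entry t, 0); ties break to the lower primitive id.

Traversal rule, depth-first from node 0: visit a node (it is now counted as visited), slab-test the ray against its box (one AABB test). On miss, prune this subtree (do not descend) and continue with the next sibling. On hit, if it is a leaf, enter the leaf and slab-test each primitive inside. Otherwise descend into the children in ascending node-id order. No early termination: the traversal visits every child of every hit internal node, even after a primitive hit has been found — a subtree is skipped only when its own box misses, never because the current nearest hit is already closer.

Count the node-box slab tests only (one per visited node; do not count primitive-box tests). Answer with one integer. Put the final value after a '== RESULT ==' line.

Walk:
N0 x:[21,85/2] y:[29,99/2] z:[35,56] -> hit [35,85/2], descend [8, 13]
  N8 x:[21,79/2] y:[29,40] z:[35,103/2] -> hit [35,79/2], descend [7, 9]
    N7 x:[21,38] y:[65/2,40] z:[35,40] -> hit [35,38], descend [10, 12]
      N10 x:[59/2,38] y:[34,37] z:[35,79/2] -> hit [35,37] leaf, test {P0(miss), P15@t=35}
      N12 x:[21,27] y:[65/2,40] z:[73/2,40] -> miss, prune
    N9 x:[32,79/2] y:[29,79/2] z:[85/2,103/2] -> miss, prune
  N13 x:[43/2,85/2] y:[42,99/2] z:[36,56] -> hit [42,85/2], descend [2, 3]
    N2 x:[63/2,85/2] y:[42,99/2] z:[91/2,52] -> miss, prune
    N3 x:[43/2,32] y:[87/2,97/2] z:[36,56] -> miss, prune

order=[0, 8, 7, 10, 12, 9, 13, 2, 3]  |boxes|=9  |leaves|=1  hit=P15

== RESULT ==
9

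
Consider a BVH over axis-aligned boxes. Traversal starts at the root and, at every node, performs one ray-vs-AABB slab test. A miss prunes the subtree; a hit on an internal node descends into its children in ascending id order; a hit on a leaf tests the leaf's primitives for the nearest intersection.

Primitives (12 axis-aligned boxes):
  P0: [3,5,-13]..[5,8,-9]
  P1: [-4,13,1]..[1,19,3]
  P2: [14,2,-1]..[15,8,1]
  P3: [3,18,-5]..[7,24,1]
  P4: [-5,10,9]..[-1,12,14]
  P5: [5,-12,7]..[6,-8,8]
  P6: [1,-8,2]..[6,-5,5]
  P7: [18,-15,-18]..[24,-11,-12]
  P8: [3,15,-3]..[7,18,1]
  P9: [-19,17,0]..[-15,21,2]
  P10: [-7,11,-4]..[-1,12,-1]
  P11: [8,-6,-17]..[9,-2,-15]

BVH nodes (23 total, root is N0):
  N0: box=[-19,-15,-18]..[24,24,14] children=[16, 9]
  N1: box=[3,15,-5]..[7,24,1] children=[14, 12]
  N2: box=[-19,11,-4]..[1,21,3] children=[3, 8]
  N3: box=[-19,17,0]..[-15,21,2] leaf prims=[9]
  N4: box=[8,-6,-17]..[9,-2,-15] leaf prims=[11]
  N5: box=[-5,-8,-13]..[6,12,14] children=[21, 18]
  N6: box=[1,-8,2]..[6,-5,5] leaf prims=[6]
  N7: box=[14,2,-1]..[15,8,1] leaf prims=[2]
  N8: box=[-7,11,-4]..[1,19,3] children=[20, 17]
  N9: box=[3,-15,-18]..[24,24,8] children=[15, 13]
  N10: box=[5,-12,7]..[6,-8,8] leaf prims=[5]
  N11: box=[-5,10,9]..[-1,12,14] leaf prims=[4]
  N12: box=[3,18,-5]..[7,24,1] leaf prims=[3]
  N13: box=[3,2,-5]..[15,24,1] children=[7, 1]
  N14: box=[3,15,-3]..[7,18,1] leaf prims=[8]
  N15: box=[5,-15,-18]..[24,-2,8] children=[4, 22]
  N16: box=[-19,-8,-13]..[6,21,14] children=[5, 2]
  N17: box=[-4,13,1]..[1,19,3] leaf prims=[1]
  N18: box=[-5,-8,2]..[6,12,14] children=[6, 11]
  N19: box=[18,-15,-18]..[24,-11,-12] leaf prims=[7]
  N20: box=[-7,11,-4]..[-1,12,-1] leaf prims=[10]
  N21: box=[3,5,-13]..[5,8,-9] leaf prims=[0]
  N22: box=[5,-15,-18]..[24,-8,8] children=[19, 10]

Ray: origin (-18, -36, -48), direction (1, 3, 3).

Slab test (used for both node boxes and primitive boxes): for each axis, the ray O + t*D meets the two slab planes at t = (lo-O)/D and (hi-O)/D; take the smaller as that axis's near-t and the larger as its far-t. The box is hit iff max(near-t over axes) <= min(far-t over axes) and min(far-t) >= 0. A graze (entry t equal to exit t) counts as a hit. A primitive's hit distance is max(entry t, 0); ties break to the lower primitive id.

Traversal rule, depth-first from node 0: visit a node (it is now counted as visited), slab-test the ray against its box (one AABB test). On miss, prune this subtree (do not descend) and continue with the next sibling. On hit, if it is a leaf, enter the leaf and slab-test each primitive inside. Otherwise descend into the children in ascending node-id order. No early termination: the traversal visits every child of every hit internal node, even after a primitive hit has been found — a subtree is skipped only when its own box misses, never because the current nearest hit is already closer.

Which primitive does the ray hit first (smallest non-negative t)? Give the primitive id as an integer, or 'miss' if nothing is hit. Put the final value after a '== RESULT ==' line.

Traverse from the root:
N0 x:[-1,42] y:[7,20] z:[10,62/3] -> hit [10,20], descend [9, 16]
  N9 x:[21,42] y:[7,20] z:[10,56/3] -> miss, prune
  N16 x:[-1,24] y:[28/3,19] z:[35/3,62/3] -> hit [35/3,19], descend [2, 5]
    N2 x:[-1,19] y:[47/3,19] z:[44/3,17] -> hit [47/3,17], descend [3, 8]
      N3 x:[-1,3] y:[53/3,19] z:[16,50/3] -> miss, prune
      N8 x:[11,19] y:[47/3,55/3] z:[44/3,17] -> hit [47/3,17], descend [17, 20]
        N17 x:[14,19] y:[49/3,55/3] z:[49/3,17] -> hit [49/3,17] leaf, test {P1@t=49/3}
        N20 x:[11,17] y:[47/3,16] z:[44/3,47/3] -> hit [47/3,47/3] leaf, test {P10@t=47/3}
    N5 x:[13,24] y:[28/3,16] z:[35/3,62/3] -> hit [13,16], descend [18, 21]
      N18 x:[13,24] y:[28/3,16] z:[50/3,62/3] -> miss, prune
      N21 x:[21,23] y:[41/3,44/3] z:[35/3,13] -> miss, prune

order=[0, 9, 16, 2, 3, 8, 17, 20, 5, 18, 21]  |boxes|=11  |leaves|=2  hit=P10

== RESULT ==
10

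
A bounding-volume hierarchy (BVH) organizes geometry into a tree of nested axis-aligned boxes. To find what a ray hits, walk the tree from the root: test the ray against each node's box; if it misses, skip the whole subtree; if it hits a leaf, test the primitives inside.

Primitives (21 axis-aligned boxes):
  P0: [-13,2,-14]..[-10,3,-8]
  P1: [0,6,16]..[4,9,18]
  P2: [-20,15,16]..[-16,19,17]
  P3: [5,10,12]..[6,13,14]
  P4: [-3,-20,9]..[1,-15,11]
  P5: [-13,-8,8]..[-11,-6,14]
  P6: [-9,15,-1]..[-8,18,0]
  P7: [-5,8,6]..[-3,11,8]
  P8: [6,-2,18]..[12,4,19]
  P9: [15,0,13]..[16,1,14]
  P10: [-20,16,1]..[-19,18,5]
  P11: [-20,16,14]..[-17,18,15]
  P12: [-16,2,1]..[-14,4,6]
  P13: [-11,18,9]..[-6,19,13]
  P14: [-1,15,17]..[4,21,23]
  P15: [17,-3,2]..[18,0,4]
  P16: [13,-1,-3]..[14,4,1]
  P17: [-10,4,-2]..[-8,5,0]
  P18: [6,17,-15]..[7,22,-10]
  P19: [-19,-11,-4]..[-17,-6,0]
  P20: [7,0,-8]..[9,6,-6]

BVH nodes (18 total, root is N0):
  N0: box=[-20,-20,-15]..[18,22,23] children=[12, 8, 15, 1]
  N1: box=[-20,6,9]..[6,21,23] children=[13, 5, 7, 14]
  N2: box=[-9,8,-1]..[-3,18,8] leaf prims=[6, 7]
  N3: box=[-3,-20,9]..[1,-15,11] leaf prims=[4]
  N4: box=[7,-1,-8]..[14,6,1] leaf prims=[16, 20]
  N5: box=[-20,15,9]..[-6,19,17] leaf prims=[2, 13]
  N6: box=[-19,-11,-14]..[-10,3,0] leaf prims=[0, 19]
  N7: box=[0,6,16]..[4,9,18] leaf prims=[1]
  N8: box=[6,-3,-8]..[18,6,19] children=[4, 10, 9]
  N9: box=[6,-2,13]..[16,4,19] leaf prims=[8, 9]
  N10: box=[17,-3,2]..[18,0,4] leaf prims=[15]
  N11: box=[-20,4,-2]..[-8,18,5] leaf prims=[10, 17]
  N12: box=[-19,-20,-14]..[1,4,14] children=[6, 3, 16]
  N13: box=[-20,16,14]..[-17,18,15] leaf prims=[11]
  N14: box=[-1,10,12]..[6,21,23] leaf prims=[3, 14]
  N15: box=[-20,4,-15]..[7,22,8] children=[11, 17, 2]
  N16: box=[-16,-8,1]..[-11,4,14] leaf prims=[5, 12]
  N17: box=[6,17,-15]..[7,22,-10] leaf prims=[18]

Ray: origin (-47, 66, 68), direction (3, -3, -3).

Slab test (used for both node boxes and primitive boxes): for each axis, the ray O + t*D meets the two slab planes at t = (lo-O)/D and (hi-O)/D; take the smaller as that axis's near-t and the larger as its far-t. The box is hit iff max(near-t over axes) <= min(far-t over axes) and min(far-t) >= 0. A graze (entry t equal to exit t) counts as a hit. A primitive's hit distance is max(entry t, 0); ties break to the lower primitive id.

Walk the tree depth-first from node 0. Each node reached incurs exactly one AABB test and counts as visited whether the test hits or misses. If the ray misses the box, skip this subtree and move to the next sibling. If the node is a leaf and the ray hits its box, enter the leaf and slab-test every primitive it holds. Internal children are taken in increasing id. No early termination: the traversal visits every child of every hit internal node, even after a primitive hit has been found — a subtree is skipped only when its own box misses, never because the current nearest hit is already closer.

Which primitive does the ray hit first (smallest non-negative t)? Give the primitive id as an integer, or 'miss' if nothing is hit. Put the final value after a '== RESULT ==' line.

Trace the traversal:
N0 x:[9,65/3] y:[44/3,86/3] z:[15,83/3] -> hit [15,65/3], descend [1, 8, 12, 15]
  N1 x:[9,53/3] y:[15,20] z:[15,59/3] -> hit [15,53/3], descend [5, 7, 13, 14]
    N5 x:[9,41/3] y:[47/3,17] z:[17,59/3] -> miss, prune
    N7 x:[47/3,17] y:[19,20] z:[50/3,52/3] -> miss, prune
    N13 x:[9,10] y:[16,50/3] z:[53/3,18] -> miss, prune
    N14 x:[46/3,53/3] y:[15,56/3] z:[15,56/3] -> hit [46/3,53/3] leaf, test {P3(miss), P14@t=46/3}
  N8 x:[53/3,65/3] y:[20,23] z:[49/3,76/3] -> hit [20,65/3], descend [4, 9, 10]
    N4 x:[18,61/3] y:[20,67/3] z:[67/3,76/3] -> miss, prune
    N9 x:[53/3,21] y:[62/3,68/3] z:[49/3,55/3] -> miss, prune
    N10 x:[64/3,65/3] y:[22,23] z:[64/3,22] -> miss, prune
  N12 x:[28/3,16] y:[62/3,86/3] z:[18,82/3] -> miss, prune
  N15 x:[9,18] y:[44/3,62/3] z:[20,83/3] -> miss, prune

12 AABB tests over nodes [0, 1, 5, 7, 13, 14, 8, 4, 9, 10, 12, 15]; 1 leaf entered; closest P14.

== RESULT ==
14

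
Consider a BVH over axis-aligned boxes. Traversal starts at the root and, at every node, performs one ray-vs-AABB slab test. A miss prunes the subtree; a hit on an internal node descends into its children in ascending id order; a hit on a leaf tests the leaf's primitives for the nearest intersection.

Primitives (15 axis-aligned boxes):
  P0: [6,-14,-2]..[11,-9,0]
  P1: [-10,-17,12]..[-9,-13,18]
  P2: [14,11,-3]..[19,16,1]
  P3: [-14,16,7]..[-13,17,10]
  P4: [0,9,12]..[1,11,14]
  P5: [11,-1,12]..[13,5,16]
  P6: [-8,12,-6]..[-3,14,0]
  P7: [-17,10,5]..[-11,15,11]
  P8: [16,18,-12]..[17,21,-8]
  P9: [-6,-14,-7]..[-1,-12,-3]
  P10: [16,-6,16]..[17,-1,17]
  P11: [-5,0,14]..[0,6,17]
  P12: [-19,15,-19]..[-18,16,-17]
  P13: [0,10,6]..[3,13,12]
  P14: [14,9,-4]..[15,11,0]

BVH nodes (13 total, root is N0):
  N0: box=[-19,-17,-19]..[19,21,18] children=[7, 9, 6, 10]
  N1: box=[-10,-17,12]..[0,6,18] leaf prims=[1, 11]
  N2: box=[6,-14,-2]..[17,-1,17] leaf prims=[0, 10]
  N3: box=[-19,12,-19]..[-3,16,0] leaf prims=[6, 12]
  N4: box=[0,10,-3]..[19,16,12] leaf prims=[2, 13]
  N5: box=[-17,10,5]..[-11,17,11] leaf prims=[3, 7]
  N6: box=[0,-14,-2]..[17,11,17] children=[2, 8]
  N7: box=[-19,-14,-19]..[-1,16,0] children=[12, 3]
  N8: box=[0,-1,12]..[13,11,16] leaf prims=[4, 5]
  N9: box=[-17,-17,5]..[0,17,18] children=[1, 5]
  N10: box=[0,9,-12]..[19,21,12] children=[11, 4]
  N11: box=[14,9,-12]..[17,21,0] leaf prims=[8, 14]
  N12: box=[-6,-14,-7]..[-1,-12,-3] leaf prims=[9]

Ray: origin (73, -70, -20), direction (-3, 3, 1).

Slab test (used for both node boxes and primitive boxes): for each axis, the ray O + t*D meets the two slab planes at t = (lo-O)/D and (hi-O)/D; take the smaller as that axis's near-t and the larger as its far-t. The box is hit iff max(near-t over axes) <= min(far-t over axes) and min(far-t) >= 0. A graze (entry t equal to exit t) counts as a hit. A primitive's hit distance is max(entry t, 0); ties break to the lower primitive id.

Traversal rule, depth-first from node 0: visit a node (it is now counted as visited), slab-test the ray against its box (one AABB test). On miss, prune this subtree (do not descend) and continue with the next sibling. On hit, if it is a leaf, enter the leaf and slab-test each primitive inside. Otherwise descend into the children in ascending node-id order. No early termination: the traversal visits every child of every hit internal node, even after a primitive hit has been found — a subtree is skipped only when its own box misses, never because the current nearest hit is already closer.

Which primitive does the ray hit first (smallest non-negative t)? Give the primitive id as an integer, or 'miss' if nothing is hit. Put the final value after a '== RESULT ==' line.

Trace the traversal:
N0 x:[18,92/3] y:[53/3,91/3] z:[1,38] -> hit [18,91/3], descend [6, 7, 9, 10]
  N6 x:[56/3,73/3] y:[56/3,27] z:[18,37] -> hit [56/3,73/3], descend [2, 8]
    N2 x:[56/3,67/3] y:[56/3,23] z:[18,37] -> hit [56/3,67/3] leaf, test {P0(miss), P10(miss)}
    N8 x:[20,73/3] y:[23,27] z:[32,36] -> miss, prune
  N7 x:[74/3,92/3] y:[56/3,86/3] z:[1,20] -> miss, prune
  N9 x:[73/3,30] y:[53/3,29] z:[25,38] -> hit [25,29], descend [1, 5]
    N1 x:[73/3,83/3] y:[53/3,76/3] z:[32,38] -> miss, prune
    N5 x:[28,30] y:[80/3,29] z:[25,31] -> hit [28,29] leaf, test {P3@t=86/3, P7@t=28}
  N10 x:[18,73/3] y:[79/3,91/3] z:[8,32] -> miss, prune

9 AABB tests over nodes [0, 6, 2, 8, 7, 9, 1, 5, 10]; 2 leaves entered; closest P7.

== RESULT ==
7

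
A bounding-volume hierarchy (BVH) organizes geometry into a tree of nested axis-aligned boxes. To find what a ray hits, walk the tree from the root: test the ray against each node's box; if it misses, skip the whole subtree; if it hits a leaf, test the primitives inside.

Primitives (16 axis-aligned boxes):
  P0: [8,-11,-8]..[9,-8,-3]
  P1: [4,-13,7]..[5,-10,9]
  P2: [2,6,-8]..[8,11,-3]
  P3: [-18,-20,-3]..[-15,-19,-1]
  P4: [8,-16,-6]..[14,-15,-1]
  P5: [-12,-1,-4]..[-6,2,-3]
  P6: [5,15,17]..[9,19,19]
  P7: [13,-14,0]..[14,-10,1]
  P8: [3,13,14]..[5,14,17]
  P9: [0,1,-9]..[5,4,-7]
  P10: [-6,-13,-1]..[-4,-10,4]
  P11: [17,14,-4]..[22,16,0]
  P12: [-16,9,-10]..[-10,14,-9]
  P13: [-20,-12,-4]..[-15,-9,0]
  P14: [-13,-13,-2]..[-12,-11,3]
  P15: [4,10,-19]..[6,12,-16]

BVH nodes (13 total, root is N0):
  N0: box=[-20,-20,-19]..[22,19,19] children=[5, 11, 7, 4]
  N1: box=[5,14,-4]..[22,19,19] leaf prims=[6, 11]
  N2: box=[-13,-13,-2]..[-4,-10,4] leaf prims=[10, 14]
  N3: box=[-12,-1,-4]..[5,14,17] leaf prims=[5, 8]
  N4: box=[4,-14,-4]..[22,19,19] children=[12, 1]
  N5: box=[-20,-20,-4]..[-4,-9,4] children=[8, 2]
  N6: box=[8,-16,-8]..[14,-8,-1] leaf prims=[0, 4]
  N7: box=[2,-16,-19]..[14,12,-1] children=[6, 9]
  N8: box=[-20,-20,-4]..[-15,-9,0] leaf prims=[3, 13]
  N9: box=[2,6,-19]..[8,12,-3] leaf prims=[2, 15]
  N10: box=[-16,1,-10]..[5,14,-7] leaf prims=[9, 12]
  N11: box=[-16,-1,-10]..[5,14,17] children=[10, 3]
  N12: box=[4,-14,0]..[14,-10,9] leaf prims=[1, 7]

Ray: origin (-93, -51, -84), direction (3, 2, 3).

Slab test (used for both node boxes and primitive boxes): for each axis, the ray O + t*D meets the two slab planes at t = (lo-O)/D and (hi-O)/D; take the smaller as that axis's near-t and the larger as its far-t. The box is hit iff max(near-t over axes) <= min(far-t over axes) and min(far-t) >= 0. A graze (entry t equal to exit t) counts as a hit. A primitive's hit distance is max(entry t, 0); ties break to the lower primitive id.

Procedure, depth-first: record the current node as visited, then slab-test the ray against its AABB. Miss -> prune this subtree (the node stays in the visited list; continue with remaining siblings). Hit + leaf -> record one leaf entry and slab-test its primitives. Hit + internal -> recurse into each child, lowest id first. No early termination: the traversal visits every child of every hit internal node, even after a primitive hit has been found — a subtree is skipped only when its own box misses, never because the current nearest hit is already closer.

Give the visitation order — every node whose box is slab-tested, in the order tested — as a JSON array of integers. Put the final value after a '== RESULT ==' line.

Trace the traversal:
N0 x:[73/3,115/3] y:[31/2,35] z:[65/3,103/3] -> hit [73/3,103/3], descend [4, 5, 7, 11]
  N4 x:[97/3,115/3] y:[37/2,35] z:[80/3,103/3] -> hit [97/3,103/3], descend [1, 12]
    N1 x:[98/3,115/3] y:[65/2,35] z:[80/3,103/3] -> hit [98/3,103/3] leaf, test {P6@t=101/3, P11(miss)}
    N12 x:[97/3,107/3] y:[37/2,41/2] z:[28,31] -> miss, prune
  N5 x:[73/3,89/3] y:[31/2,21] z:[80/3,88/3] -> miss, prune
  N7 x:[95/3,107/3] y:[35/2,63/2] z:[65/3,83/3] -> miss, prune
  N11 x:[77/3,98/3] y:[25,65/2] z:[74/3,101/3] -> hit [77/3,65/2], descend [3, 10]
    N3 x:[27,98/3] y:[25,65/2] z:[80/3,101/3] -> hit [27,65/2] leaf, test {P5(miss), P8(miss)}
    N10 x:[77/3,98/3] y:[26,65/2] z:[74/3,77/3] -> miss, prune

Visited [0, 4, 1, 12, 5, 7, 11, 3, 10]. Tests: 9 box, 2 leaf. Nearest: P6.

== RESULT ==
[0, 4, 1, 12, 5, 7, 11, 3, 10]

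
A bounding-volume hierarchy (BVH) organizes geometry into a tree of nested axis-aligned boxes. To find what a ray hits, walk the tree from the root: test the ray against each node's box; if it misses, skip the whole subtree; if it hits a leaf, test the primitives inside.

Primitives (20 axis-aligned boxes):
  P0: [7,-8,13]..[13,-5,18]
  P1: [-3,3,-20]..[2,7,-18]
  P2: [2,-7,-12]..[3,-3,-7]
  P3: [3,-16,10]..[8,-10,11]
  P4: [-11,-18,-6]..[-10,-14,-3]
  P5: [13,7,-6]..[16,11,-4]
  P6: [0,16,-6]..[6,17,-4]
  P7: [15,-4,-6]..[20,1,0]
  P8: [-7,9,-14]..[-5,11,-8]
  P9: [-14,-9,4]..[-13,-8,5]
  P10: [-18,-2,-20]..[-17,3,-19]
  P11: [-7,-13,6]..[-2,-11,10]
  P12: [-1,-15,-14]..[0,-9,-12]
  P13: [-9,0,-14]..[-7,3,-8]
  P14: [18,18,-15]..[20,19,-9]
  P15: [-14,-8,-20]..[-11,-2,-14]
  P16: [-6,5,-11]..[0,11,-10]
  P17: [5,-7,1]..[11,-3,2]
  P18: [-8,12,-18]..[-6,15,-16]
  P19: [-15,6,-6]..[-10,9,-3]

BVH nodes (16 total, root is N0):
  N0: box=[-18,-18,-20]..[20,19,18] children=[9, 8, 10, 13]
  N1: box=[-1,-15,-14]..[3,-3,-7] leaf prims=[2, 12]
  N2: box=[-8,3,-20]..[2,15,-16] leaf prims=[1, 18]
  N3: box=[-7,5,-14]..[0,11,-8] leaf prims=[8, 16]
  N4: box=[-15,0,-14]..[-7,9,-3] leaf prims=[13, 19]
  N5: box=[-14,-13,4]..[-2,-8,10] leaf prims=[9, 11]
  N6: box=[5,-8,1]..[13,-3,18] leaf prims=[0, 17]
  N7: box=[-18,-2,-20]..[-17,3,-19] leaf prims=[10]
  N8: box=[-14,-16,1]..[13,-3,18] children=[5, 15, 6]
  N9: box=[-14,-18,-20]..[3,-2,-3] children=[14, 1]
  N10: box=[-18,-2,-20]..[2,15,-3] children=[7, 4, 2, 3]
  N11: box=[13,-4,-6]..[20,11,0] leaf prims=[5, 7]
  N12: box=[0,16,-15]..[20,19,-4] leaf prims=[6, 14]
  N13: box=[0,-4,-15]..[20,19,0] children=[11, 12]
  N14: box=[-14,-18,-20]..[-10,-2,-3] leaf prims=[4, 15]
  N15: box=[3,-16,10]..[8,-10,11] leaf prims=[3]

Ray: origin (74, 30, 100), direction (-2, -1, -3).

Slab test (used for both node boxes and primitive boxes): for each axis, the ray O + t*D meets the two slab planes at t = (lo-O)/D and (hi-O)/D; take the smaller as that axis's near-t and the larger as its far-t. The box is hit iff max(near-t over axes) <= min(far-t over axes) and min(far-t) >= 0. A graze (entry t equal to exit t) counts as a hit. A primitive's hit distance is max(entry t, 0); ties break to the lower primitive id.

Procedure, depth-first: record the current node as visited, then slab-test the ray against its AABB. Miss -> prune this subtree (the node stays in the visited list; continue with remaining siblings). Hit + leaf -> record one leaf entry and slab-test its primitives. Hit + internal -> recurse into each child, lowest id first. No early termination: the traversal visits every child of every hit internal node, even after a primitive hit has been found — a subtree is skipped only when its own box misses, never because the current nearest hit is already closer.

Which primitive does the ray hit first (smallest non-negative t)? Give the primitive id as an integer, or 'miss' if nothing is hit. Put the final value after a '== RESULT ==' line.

Walk:
N0 x:[27,46] y:[11,48] z:[82/3,40] -> hit [82/3,40], descend [8, 9, 10, 13]
  N8 x:[61/2,44] y:[33,46] z:[82/3,33] -> hit [33,33], descend [5, 6, 15]
    N5 x:[38,44] y:[38,43] z:[30,32] -> miss, prune
    N6 x:[61/2,69/2] y:[33,38] z:[82/3,33] -> hit [33,33] leaf, test {P0(miss), P17@t=33}
    N15 x:[33,71/2] y:[40,46] z:[89/3,30] -> miss, prune
  N9 x:[71/2,44] y:[32,48] z:[103/3,40] -> hit [71/2,40], descend [1, 14]
    N1 x:[71/2,75/2] y:[33,45] z:[107/3,38] -> hit [107/3,75/2] leaf, test {P2@t=107/3, P12(miss)}
    N14 x:[42,44] y:[32,48] z:[103/3,40] -> miss, prune
  N10 x:[36,46] y:[15,32] z:[103/3,40] -> miss, prune
  N13 x:[27,37] y:[11,34] z:[100/3,115/3] -> hit [100/3,34], descend [11, 12]
    N11 x:[27,61/2] y:[19,34] z:[100/3,106/3] -> miss, prune
    N12 x:[27,37] y:[11,14] z:[104/3,115/3] -> miss, prune

12 AABB tests over nodes [0, 8, 5, 6, 15, 9, 1, 14, 10, 13, 11, 12]; 2 leaves entered; closest P17.

== RESULT ==
17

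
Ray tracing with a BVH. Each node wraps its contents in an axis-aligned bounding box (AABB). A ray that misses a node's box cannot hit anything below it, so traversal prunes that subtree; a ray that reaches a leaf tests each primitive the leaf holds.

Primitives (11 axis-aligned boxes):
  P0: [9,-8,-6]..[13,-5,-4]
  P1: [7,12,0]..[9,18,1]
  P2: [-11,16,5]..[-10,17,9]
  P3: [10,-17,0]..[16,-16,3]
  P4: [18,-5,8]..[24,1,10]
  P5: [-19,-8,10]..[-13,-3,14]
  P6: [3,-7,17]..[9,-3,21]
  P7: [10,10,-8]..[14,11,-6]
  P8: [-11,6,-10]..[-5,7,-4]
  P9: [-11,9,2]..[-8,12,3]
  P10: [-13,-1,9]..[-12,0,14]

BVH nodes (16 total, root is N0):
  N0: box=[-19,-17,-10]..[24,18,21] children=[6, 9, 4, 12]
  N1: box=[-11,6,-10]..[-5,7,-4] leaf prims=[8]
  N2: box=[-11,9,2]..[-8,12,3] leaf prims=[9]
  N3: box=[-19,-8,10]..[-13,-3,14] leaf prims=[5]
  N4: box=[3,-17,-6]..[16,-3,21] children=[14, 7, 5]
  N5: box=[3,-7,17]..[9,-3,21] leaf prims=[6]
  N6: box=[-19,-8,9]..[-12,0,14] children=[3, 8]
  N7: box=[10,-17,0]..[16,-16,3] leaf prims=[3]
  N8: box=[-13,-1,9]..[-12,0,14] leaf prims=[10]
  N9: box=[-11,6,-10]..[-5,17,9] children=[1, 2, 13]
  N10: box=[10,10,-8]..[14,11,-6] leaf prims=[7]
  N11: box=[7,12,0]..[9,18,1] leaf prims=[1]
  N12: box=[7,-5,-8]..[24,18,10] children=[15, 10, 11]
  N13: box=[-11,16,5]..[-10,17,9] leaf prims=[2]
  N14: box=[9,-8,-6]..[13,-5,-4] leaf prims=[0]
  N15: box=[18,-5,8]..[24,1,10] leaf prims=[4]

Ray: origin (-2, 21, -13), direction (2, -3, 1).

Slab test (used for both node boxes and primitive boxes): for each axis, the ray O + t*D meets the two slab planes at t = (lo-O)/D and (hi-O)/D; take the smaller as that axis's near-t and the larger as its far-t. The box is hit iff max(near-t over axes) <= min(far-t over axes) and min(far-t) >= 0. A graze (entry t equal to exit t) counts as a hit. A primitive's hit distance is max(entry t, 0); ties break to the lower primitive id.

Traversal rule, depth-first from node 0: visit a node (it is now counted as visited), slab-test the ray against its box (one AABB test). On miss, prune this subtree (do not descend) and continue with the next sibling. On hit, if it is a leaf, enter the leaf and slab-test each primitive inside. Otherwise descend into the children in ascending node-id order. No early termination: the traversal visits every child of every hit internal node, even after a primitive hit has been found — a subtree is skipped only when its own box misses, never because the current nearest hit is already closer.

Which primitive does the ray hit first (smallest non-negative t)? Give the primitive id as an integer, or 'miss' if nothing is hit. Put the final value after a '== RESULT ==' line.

Walk:
N0 x:[-17/2,13] y:[1,38/3] z:[3,34] -> hit [3,38/3], descend [4, 6, 9, 12]
  N4 x:[5/2,9] y:[8,38/3] z:[7,34] -> hit [8,9], descend [5, 7, 14]
    N5 x:[5/2,11/2] y:[8,28/3] z:[30,34] -> miss, prune
    N7 x:[6,9] y:[37/3,38/3] z:[13,16] -> miss, prune
    N14 x:[11/2,15/2] y:[26/3,29/3] z:[7,9] -> miss, prune
  N6 x:[-17/2,-5] y:[7,29/3] z:[22,27] -> miss, prune
  N9 x:[-9/2,-3/2] y:[4/3,5] z:[3,22] -> miss, prune
  N12 x:[9/2,13] y:[1,26/3] z:[5,23] -> hit [5,26/3], descend [10, 11, 15]
    N10 x:[6,8] y:[10/3,11/3] z:[5,7] -> miss, prune
    N11 x:[9/2,11/2] y:[1,3] z:[13,14] -> miss, prune
    N15 x:[10,13] y:[20/3,26/3] z:[21,23] -> miss, prune

order=[0, 4, 5, 7, 14, 6, 9, 12, 10, 11, 15]  |boxes|=11  |leaves|=0  hit=miss

== RESULT ==
miss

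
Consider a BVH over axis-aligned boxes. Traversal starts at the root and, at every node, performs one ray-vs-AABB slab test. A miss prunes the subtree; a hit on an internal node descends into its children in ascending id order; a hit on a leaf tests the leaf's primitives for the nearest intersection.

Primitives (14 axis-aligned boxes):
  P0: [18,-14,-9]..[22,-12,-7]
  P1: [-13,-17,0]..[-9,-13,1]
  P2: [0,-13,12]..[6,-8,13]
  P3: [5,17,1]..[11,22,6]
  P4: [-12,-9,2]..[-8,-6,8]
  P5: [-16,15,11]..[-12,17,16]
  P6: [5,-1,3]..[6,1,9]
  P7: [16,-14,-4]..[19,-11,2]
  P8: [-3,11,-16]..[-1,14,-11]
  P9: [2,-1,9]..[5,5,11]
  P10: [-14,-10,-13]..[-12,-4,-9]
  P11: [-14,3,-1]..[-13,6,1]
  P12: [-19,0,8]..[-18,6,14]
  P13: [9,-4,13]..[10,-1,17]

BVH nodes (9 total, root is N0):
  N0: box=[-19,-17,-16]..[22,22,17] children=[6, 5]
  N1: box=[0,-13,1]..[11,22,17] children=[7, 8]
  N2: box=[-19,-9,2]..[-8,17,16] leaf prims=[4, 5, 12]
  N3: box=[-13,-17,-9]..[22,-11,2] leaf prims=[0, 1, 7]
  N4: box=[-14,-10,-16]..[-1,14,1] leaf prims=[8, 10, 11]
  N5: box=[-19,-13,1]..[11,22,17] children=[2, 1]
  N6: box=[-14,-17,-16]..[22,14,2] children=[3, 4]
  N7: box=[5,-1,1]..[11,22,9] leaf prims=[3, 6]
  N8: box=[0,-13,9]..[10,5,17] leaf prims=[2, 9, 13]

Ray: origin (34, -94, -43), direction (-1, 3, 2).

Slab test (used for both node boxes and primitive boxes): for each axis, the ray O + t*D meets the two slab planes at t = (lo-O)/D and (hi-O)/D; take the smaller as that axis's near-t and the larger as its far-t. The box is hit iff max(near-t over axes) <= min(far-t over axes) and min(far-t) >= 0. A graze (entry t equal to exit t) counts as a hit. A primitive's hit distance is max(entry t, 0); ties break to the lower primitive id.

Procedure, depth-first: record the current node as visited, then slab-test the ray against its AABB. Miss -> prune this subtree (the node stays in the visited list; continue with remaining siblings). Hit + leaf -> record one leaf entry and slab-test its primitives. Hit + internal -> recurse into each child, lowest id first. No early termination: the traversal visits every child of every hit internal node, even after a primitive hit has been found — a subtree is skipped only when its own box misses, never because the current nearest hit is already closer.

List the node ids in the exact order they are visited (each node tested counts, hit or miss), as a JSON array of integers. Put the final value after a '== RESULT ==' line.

Traverse from the root:
N0 x:[12,53] y:[77/3,116/3] z:[27/2,30] -> hit [77/3,30], descend [5, 6]
  N5 x:[23,53] y:[27,116/3] z:[22,30] -> hit [27,30], descend [1, 2]
    N1 x:[23,34] y:[27,116/3] z:[22,30] -> hit [27,30], descend [7, 8]
      N7 x:[23,29] y:[31,116/3] z:[22,26] -> miss, prune
      N8 x:[24,34] y:[27,33] z:[26,30] -> hit [27,30] leaf, test {P2@t=28, P9(miss), P13(miss)}
    N2 x:[42,53] y:[85/3,37] z:[45/2,59/2] -> miss, prune
  N6 x:[12,48] y:[77/3,36] z:[27/2,45/2] -> miss, prune

order=[0, 5, 1, 7, 8, 2, 6]  |boxes|=7  |leaves|=1  hit=P2

== RESULT ==
[0, 5, 1, 7, 8, 2, 6]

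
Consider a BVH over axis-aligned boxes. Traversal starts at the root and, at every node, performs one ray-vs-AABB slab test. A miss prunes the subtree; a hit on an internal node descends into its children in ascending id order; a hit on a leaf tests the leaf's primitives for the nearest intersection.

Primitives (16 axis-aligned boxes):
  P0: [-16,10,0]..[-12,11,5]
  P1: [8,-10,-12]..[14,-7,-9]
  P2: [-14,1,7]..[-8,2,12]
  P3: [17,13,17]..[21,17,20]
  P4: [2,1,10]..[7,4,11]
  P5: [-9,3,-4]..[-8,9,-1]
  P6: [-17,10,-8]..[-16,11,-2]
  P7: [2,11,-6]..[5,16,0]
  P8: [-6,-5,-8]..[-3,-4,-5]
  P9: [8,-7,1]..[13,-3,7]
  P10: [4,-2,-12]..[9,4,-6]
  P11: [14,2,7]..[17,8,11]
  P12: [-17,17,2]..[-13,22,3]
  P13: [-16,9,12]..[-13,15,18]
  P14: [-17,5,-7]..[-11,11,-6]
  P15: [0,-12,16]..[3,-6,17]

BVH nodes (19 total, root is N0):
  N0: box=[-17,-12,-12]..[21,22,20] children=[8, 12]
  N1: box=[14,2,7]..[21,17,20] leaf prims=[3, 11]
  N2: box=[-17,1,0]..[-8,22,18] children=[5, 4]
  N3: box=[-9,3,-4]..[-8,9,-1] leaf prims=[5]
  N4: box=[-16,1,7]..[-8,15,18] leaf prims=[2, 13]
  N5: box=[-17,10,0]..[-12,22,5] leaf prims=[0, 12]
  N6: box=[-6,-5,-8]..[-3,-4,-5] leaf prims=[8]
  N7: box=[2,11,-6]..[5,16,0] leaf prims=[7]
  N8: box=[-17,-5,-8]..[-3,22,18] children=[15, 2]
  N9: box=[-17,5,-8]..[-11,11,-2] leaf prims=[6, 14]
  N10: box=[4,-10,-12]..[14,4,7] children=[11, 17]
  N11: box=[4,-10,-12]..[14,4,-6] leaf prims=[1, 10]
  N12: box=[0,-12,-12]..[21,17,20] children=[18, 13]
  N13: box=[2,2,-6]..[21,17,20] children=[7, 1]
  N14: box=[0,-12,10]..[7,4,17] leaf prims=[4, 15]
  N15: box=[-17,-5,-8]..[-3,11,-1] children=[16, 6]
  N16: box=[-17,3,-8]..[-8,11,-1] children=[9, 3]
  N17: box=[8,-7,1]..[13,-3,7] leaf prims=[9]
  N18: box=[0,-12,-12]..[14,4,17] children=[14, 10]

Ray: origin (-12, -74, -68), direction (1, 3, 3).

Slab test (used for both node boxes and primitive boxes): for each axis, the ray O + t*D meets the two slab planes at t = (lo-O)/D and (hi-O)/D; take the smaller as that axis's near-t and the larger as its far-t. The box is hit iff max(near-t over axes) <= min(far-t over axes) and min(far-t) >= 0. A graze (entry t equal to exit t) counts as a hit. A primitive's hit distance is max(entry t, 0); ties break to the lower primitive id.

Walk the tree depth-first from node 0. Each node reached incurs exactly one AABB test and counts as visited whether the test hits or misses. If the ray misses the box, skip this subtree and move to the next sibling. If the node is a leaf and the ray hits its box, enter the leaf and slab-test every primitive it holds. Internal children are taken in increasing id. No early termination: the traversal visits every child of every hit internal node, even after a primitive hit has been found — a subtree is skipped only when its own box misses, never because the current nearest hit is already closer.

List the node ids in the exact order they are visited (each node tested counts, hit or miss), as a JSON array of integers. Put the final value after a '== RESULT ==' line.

Trace the traversal:
N0 x:[-5,33] y:[62/3,32] z:[56/3,88/3] -> hit [62/3,88/3], descend [8, 12]
  N8 x:[-5,9] y:[23,32] z:[20,86/3] -> miss, prune
  N12 x:[12,33] y:[62/3,91/3] z:[56/3,88/3] -> hit [62/3,88/3], descend [13, 18]
    N13 x:[14,33] y:[76/3,91/3] z:[62/3,88/3] -> hit [76/3,88/3], descend [1, 7]
      N1 x:[26,33] y:[76/3,91/3] z:[25,88/3] -> hit [26,88/3] leaf, test {P3@t=29, P11@t=26}
      N7 x:[14,17] y:[85/3,30] z:[62/3,68/3] -> miss, prune
    N18 x:[12,26] y:[62/3,26] z:[56/3,85/3] -> hit [62/3,26], descend [10, 14]
      N10 x:[16,26] y:[64/3,26] z:[56/3,25] -> hit [64/3,25], descend [11, 17]
        N11 x:[16,26] y:[64/3,26] z:[56/3,62/3] -> miss, prune
        N17 x:[20,25] y:[67/3,71/3] z:[23,25] -> hit [23,71/3] leaf, test {P9@t=23}
      N14 x:[12,19] y:[62/3,26] z:[26,85/3] -> miss, prune

11 AABB tests over nodes [0, 8, 12, 13, 1, 7, 18, 10, 11, 17, 14]; 2 leaves entered; closest P9.

== RESULT ==
[0, 8, 12, 13, 1, 7, 18, 10, 11, 17, 14]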